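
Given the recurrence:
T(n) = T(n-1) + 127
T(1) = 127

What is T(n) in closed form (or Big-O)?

Unrolling: T(n) = T(n-1) + 127 = T(n-2) + 2*127 = ... = T(1) + (n-1)*127 = 127 + (n-1)*127 = 127n.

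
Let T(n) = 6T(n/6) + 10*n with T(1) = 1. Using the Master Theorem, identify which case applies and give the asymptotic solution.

a=6, b=6, f(n)=10*n.
log_6(6) = 1, so n^(log_b(a)) = n.
f(n) = Theta(n), so Case 2 applies.
T(n) = Theta(n log n).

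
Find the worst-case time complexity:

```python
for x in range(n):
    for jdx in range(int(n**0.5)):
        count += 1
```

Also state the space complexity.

Time complexity: O(n * sqrt(n)).
Space complexity: O(1).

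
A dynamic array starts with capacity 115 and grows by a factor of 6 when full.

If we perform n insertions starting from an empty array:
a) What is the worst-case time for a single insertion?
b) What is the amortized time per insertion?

(a) Worst-case single insertion: O(n) -- when the array is full at capacity c, the resize copies all c elements, and c can be Theta(n).
(b) Resizes happen at sizes 115, 690, 4140, ... Total copy cost for n insertions: 115 + 690 + ... = O(n) (geometric series with ratio 1/6). Amortized cost per insertion: O(n)/n = O(1).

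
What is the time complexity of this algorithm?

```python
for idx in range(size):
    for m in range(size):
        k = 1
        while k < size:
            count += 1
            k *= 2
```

Time complexity: O(n^2 log n).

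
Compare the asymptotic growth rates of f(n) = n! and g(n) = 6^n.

f(n) = n! grows faster: n!/6^n -> infinity by Stirling.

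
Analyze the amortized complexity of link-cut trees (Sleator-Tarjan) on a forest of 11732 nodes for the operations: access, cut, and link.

Link-cut trees represent the forest using splay trees over preferred paths. With potential Phi = sum over nodes of log(size of virtual subtree), each access on 11732 nodes is O(log 11732) = O(log n) amortized by the splay-tree access lemma. Cut and link are O(1) plus one access.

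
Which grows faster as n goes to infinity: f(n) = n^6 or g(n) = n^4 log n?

f(n) = n^6 grows faster: n^6 / (n^4 log n) = n^2/log n -> infinity.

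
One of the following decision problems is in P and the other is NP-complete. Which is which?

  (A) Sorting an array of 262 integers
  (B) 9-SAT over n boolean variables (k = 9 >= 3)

(A) is P: merge sort runs in O(n log n).
(B) is NP-complete: 3-SAT is NP-complete (Cook-Levin); k-SAT for k>=3 reduces from 3-SAT.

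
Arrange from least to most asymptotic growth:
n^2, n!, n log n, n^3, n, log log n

Ordered by growth rate: log log n < n < n log n < n^2 < n^3 < n!.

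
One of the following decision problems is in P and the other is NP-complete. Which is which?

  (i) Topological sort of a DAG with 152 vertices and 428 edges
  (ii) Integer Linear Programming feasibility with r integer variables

(i) is P: DFS-based topological sort runs in O(V+E).
(ii) is NP-complete: ILP feasibility is NP-complete (LP relaxation is in P).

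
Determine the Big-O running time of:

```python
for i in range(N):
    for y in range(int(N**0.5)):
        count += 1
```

Time complexity: O(n * sqrt(n)).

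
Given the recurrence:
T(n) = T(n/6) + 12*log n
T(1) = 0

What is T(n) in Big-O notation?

Each of the log_6(n) levels adds O(log n). T(n) = O(log^2 n).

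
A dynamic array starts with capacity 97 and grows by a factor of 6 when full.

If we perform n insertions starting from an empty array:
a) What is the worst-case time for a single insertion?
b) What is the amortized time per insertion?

(a) Worst-case single insertion: O(n) -- when the array is full at capacity c, the resize copies all c elements, and c can be Theta(n).
(b) Resizes happen at sizes 97, 582, 3492, ... Total copy cost for n insertions: 97 + 582 + ... = O(n) (geometric series with ratio 1/6). Amortized cost per insertion: O(n)/n = O(1).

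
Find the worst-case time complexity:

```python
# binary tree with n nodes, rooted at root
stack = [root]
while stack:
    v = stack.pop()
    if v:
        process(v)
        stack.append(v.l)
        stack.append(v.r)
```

Time complexity: O(n).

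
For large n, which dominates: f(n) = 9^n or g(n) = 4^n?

f(n) = 9^n grows faster: (9/4)^n -> infinity since 9/4 > 1.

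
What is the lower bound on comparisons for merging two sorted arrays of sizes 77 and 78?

Adversary argument: with sizes 77 and 78 (differing by at most 1), interleave the two arrays so that every consecutive pair in the output comes from different inputs. Then each of the 154 adjacent output pairs must be directly compared, or the algorithm cannot determine their relative order. So 154 comparisons are necessary; standard merge achieves this.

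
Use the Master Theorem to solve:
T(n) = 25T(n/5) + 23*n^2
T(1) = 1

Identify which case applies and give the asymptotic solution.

a=25, b=5, f(n)=23*n^2.
log_5(25) = 2, so n^(log_b(a)) = n^2.
f(n) = Theta(n^2), so Case 2 applies.
T(n) = Theta(n^2 log n).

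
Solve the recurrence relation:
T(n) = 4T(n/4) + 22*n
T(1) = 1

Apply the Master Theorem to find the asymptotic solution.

a=4, b=4, f(n)=22*n. log_4(4) = 1. Case 2: T(n) = O(n log n).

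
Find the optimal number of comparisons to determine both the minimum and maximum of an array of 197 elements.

Naive approach: 392 comparisons (196 for max + 196 for min).
Optimal: Compare elements in pairs first (floor(n/2) = 98 comparisons), then find max among winners and min among losers (98 comparisons each).
Total: ceil(3n/2) - 2 = 294 comparisons. An adversary argument shows this is also a lower bound.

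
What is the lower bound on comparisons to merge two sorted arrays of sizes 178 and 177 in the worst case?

Adversary: with |178 - 177| <= 1 the inputs can be fully interleaved so that every adjacent pair in the merged output comes from different arrays. Then each of the 354 adjacent pairs must be directly compared, or the algorithm cannot determine their relative order. Standard merge meets this bound.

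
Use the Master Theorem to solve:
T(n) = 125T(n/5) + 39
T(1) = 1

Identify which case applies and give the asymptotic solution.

a=125, b=5, f(n)=39.
log_5(125) = 3 > 0.
Since f(n) = O(n^0) is polynomially smaller than n^3, Case 1 applies.
T(n) = Theta(n^3).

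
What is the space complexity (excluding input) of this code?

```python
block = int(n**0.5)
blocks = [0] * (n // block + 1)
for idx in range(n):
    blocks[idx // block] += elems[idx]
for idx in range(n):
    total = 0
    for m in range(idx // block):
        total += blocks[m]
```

Space complexity: O(sqrt(n)).
Storage scales with sqrt(n).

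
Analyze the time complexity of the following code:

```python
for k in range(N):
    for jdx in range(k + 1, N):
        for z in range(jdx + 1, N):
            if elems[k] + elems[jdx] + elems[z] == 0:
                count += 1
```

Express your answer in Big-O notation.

Time complexity: O(n^3).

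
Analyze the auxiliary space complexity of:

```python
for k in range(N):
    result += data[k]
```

Space complexity: O(1).
Only a constant amount of auxiliary storage is used; nothing grows with n.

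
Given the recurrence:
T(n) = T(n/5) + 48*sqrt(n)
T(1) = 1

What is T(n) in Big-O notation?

Each level contributes sqrt(n/5^k). Geometric series with ratio 1/sqrt(5) < 1 sums to O(sqrt(n)).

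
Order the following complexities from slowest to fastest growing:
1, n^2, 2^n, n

Ordered by growth rate: 1 < n < n^2 < 2^n.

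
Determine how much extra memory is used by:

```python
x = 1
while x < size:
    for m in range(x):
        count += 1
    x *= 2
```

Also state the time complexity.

Space complexity: O(1).
Only a constant amount of auxiliary storage is used; nothing grows with n.
Time complexity: O(n).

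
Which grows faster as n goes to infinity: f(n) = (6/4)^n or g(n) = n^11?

f(n) = (6/4)^n grows faster: (6/4)^n is exponential with base 6/4 > 1, dominating every polynomial.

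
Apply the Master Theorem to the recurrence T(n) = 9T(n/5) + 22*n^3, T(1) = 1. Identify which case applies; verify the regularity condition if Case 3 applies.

a=9, b=5, f(n)=22*n^3.
log_5(9) = 1.365 < 3.
f(n) = Omega(n^(1.365+epsilon)) for some epsilon > 0, so Case 3 is the candidate.
Regularity: a*f(n/b) = 9*22*(n/5)^3 = (9/125)*22*n^3 <= c*f(n) with c = 9/125 < 1. Satisfied.
Case 3: T(n) = Theta(n^3).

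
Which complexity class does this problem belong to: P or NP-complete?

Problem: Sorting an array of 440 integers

This problem is in P: merge sort runs in O(n log n).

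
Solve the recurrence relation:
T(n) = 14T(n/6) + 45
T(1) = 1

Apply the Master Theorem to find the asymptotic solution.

a=14, b=6, f(n)=45. log_6(14) = 1.473. Case 1 of Master Theorem: T(n) = O(n^1.473).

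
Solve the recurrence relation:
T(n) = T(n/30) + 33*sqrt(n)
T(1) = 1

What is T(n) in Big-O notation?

Each level contributes sqrt(n/30^k). Geometric series with ratio 1/sqrt(30) < 1 sums to O(sqrt(n)).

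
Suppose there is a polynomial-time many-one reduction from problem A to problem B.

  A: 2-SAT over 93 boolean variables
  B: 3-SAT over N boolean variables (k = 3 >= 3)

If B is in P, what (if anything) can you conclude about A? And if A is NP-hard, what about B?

A poly-time reduction A <=_p B means any A-instance can be transformed to a B-instance in poly time.
If B is in P: compose the reduction with B's poly-time algorithm to solve A in poly time, so A is in P.
If A is NP-hard: every NP problem reduces to A, which reduces to B; composing reductions, every NP problem reduces to B, so B is NP-hard.
(Here in fact A is P and B is NP-complete.)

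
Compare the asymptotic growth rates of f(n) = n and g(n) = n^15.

g(n) = n^15 grows faster: n^15/n = n^14 -> infinity.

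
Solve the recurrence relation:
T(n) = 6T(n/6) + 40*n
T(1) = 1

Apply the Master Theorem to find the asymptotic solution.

a=6, b=6, f(n)=40*n. log_6(6) = 1. Case 2: T(n) = O(n log n).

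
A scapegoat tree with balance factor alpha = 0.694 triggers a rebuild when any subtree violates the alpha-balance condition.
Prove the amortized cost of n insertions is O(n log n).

Define potential Phi = c * sum of |size(left(v)) - size(right(v))| over all nodes. An insertion at depth d costs O(d) = O(log n) and increases Phi by O(log n). When a rebuild of subtree of size s occurs, it costs O(s) but reduces Phi by Omega(s). With alpha = 0.694, between rebuilds Omega(s) insertions must occur. Amortized cost per insertion: O(log n).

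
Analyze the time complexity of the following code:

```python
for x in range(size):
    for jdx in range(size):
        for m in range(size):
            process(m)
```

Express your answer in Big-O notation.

Time complexity: O(n^3).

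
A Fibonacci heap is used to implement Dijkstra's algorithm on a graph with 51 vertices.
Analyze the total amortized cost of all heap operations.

Dijkstra performs 51 insert, 51 extract-min, and at most E decrease-key operations. With Fibonacci heap: insert O(1) amortized, extract-min O(log n) amortized, decrease-key O(1) amortized. Total with n = 51: O(n * 1 + n * log n + E * 1) = O(n log n + E).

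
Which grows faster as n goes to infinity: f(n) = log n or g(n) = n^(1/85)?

g(n) = n^(1/85) grows faster: any positive power of n dominates log n.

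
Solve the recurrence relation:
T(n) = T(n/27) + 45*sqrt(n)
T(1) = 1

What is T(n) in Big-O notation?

Each level contributes sqrt(n/27^k). Geometric series with ratio 1/sqrt(27) < 1 sums to O(sqrt(n)).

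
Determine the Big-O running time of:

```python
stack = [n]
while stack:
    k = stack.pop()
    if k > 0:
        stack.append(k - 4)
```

Time complexity: O(n).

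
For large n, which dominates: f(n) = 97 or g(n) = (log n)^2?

g(n) = (log n)^2 grows faster: any unbounded function dominates a constant.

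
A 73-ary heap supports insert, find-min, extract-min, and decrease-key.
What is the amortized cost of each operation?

The 73-ary heap has height O(log_73 n). Insert sifts up: O(log_73 n). Find-min reads the root: O(1). Extract-min sifts down comparing 73 children per level: O(73 * log_73 n). Decrease-key sifts up: O(log_73 n).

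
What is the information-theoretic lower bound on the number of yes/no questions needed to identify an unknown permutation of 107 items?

There are 107! = 12265202031961379393517517010387338887131568154382945052653251412013535324922144249034658613287059061933743916719318560380966506520420000368175349760000000000000000000000000 permutations. Each yes/no question gives at most 1 bit, so at least ceil(log_2(12265202031961379393517517010387338887131568154382945052653251412013535324922144249034658613287059061933743916719318560380966506520420000368175349760000000000000000000000000)) = 572 questions are needed.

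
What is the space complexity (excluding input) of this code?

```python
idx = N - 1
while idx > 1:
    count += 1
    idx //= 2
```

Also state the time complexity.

Space complexity: O(1).
Only a constant amount of auxiliary storage is used; nothing grows with n.
Time complexity: O(log n).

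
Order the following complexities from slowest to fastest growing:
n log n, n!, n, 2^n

Ordered by growth rate: n < n log n < 2^n < n!.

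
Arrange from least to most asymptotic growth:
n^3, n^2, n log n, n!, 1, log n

Ordered by growth rate: 1 < log n < n log n < n^2 < n^3 < n!.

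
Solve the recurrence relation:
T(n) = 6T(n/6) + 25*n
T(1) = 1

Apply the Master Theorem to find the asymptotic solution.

a=6, b=6, f(n)=25*n. log_6(6) = 1. Case 2: T(n) = O(n log n).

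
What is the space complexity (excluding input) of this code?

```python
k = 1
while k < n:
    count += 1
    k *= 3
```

Space complexity: O(1).
Only a constant amount of auxiliary storage is used; nothing grows with n.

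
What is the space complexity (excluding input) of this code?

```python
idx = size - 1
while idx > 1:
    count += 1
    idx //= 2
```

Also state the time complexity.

Space complexity: O(1).
Only a constant amount of auxiliary storage is used; nothing grows with n.
Time complexity: O(log n).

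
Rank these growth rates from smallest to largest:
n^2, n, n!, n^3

Ordered by growth rate: n < n^2 < n^3 < n!.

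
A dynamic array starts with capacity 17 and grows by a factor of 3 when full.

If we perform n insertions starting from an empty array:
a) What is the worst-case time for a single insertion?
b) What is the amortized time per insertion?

(a) Worst-case single insertion: O(n) -- when the array is full at capacity c, the resize copies all c elements, and c can be Theta(n).
(b) Resizes happen at sizes 17, 51, 153, ... Total copy cost for n insertions: 17 + 51 + ... = O(n) (geometric series with ratio 1/3). Amortized cost per insertion: O(n)/n = O(1).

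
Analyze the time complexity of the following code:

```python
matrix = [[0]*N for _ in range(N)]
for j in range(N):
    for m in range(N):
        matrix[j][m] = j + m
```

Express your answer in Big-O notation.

Time complexity: O(n^2).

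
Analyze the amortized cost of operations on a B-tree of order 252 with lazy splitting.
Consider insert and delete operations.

In a B-tree of order 252, a node splits when it has 252 keys. With lazy splitting, we use potential Phi = number of full nodes + number of near-empty nodes. Each split costs O(1) but reduces potential. Between splits, at least 126 insertions must occur in that node. Amortized structural cost is O(1) per operation, plus O(log_252 n) traversal.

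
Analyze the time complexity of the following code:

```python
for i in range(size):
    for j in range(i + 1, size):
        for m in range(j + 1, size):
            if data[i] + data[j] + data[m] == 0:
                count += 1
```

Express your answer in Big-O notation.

Time complexity: O(n^3).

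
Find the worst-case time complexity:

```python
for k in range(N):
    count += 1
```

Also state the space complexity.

Time complexity: O(n).
Space complexity: O(1).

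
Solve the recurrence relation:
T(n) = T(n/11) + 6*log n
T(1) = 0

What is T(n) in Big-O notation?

Each of the log_11(n) levels adds O(log n). T(n) = O(log^2 n).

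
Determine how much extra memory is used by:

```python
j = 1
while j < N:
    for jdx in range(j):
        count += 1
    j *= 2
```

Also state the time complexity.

Space complexity: O(1).
Only a constant amount of auxiliary storage is used; nothing grows with n.
Time complexity: O(n).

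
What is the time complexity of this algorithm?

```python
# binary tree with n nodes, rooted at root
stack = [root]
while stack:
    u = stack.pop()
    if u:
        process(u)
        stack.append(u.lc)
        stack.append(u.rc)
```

Time complexity: O(n).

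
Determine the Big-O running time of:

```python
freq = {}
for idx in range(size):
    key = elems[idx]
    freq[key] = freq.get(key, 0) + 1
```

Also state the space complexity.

Time complexity: O(n).
Space complexity: O(n).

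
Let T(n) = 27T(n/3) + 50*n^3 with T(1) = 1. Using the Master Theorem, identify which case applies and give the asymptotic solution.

a=27, b=3, f(n)=50*n^3.
log_3(27) = 3, so n^(log_b(a)) = n^3.
f(n) = Theta(n^3), so Case 2 applies.
T(n) = Theta(n^3 log n).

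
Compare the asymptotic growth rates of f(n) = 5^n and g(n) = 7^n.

g(n) = 7^n grows faster: (7/5)^n -> infinity since 7/5 > 1.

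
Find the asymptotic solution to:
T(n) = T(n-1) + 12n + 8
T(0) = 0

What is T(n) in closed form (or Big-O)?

Dominant term in sum is 12*sum(i, i=1..n) = 12*n*(n+1)/2 = O(n^2).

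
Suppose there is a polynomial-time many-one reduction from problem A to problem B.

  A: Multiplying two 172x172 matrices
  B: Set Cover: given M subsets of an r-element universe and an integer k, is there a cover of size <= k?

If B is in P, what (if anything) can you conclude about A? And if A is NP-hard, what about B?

A poly-time reduction A <=_p B means any A-instance can be transformed to a B-instance in poly time.
If B is in P: compose the reduction with B's poly-time algorithm to solve A in poly time, so A is in P.
If A is NP-hard: every NP problem reduces to A, which reduces to B; composing reductions, every NP problem reduces to B, so B is NP-hard.
(Here in fact A is P and B is NP-complete.)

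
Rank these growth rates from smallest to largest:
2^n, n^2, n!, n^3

Ordered by growth rate: n^2 < n^3 < 2^n < n!.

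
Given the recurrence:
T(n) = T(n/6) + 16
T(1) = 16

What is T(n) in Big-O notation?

Each step divides n by 6 and adds 16. After log_6(n) steps, T(n) = O(log n).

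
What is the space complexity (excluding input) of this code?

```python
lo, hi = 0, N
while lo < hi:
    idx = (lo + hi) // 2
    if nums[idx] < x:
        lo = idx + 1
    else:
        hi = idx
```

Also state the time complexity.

Space complexity: O(1).
Only a constant amount of auxiliary storage is used; nothing grows with n.
Time complexity: O(log n).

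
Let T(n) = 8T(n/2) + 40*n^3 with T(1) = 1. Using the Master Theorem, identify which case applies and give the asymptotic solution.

a=8, b=2, f(n)=40*n^3.
log_2(8) = 3, so n^(log_b(a)) = n^3.
f(n) = Theta(n^3), so Case 2 applies.
T(n) = Theta(n^3 log n).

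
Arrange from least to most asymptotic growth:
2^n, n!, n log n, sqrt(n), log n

Ordered by growth rate: log n < sqrt(n) < n log n < 2^n < n!.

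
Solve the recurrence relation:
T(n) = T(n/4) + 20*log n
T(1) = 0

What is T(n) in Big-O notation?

Each of the log_4(n) levels adds O(log n). T(n) = O(log^2 n).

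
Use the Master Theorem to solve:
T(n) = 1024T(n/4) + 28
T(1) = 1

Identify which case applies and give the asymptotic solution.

a=1024, b=4, f(n)=28.
log_4(1024) = 5 > 0.
Since f(n) = O(n^0) is polynomially smaller than n^5, Case 1 applies.
T(n) = Theta(n^5).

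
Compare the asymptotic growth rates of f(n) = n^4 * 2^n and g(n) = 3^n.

g(n) = 3^n grows faster: 3^n / (n^4 2^n) = (3/2)^n / n^4 -> infinity since 3/2 > 1.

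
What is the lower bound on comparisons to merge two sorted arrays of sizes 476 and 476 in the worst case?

Adversary: with |476 - 476| <= 1 the inputs can be fully interleaved so that every adjacent pair in the merged output comes from different arrays. Then each of the 951 adjacent pairs must be directly compared, or the algorithm cannot determine their relative order. Standard merge meets this bound.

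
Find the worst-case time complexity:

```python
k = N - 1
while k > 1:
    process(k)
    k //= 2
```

Time complexity: O(log n).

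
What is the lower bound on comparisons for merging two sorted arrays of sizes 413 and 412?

Adversary argument: with sizes 413 and 412 (differing by at most 1), interleave the two arrays so that every consecutive pair in the output comes from different inputs. Then each of the 824 adjacent output pairs must be directly compared, or the algorithm cannot determine their relative order. So 824 comparisons are necessary; standard merge achieves this.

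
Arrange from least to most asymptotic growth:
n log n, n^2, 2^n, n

Ordered by growth rate: n < n log n < n^2 < 2^n.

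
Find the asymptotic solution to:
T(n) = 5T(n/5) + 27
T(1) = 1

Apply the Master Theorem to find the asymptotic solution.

a=5, b=5, f(n)=27. log_5(5) = 1. Case 1 of Master Theorem: T(n) = O(n^1).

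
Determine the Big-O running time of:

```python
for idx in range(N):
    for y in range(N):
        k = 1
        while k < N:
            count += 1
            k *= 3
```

Time complexity: O(n^2 log n).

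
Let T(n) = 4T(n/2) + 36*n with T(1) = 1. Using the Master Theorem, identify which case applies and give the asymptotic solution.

a=4, b=2, f(n)=36*n.
log_2(4) = 2 > 1.
Since f(n) = O(n^1) is polynomially smaller than n^2, Case 1 applies.
T(n) = Theta(n^2).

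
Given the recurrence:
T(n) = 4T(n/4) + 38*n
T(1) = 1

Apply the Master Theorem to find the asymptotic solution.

a=4, b=4, f(n)=38*n. log_4(4) = 1. Case 2: T(n) = O(n log n).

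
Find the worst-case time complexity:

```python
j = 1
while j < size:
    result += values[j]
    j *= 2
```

Time complexity: O(log n).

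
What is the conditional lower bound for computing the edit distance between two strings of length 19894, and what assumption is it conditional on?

Under SETH (the Strong Exponential Time Hypothesis), edit distance on length-19894 strings cannot be computed in O(n^(2-epsilon)) time for any epsilon > 0 (Backurs-Indyk). The reduction is from CNF-SAT via the orthogonal vectors problem.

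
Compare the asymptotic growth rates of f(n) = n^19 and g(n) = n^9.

f(n) = n^19 grows faster: n^19/n^9 = n^10 -> infinity.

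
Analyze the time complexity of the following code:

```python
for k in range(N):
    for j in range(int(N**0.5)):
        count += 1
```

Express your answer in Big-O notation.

Time complexity: O(n * sqrt(n)).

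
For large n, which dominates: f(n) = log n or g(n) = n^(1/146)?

g(n) = n^(1/146) grows faster: any positive power of n dominates log n.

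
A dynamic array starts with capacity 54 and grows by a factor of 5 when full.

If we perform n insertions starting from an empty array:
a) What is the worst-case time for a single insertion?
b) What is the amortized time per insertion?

(a) Worst-case single insertion: O(n) -- when the array is full at capacity c, the resize copies all c elements, and c can be Theta(n).
(b) Resizes happen at sizes 54, 270, 1350, ... Total copy cost for n insertions: 54 + 270 + ... = O(n) (geometric series with ratio 1/5). Amortized cost per insertion: O(n)/n = O(1).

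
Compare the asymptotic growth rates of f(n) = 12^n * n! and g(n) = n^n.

f(n) = 12^n * n! grows faster: by Stirling n! ~ sqrt(2 pi n)(n/e)^n, so 12^n n! / n^n ~ (12/e)^n sqrt(2 pi n) -> infinity since 12/e > 1.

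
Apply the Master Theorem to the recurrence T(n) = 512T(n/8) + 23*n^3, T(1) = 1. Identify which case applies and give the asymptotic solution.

a=512, b=8, f(n)=23*n^3.
log_8(512) = 3, so n^(log_b(a)) = n^3.
f(n) = Theta(n^3), so Case 2 applies.
T(n) = Theta(n^3 log n).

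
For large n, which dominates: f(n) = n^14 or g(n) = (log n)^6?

f(n) = n^14 grows faster: any positive polynomial dominates any polylog.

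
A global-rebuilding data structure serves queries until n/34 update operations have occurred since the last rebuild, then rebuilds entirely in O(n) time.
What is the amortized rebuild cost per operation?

The O(n) rebuild is triggered by n/34 operations, so each contributes O(n)/(n/34) = O(34) = O(1) to the rebuild cost.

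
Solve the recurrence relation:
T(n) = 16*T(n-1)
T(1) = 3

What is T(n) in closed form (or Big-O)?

Each step multiplies by 16. T(n) = T(1)*16^(n-1) = 3*16^(n-1).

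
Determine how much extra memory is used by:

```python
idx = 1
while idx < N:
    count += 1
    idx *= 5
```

Space complexity: O(1).
Only a constant amount of auxiliary storage is used; nothing grows with n.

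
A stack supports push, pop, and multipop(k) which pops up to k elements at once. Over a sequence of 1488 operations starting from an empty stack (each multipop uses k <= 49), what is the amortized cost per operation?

Each element is pushed exactly once and popped at most once (whether by pop or as part of a multipop). So the total number of individual pops over the whole sequence is at most the number of pushes, which is at most 1488. Total work <= 2 * 1488, hence O(1) amortized per operation.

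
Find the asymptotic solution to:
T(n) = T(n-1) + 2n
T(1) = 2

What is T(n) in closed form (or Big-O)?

Unrolling: T(n) = 2 + 2*(2 + 3 + ... + n) = 2 + 2*(n(n+1)/2 - 1) = O(n^2).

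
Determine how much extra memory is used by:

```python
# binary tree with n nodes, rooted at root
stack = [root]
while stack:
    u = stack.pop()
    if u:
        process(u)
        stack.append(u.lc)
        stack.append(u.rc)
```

Space complexity: O(n).
Auxiliary storage grows linearly with the input size n in the worst case.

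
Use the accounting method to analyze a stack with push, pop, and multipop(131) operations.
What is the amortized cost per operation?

Assign 2 credits per push (1 for the push, 1 saved for a future pop). Each pop or element popped by multipop(131) uses 1 saved credit. Total credits never go negative, so amortized cost is O(1).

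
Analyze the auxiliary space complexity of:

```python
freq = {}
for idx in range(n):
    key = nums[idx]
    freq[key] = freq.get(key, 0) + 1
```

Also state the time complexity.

Space complexity: O(n).
Auxiliary storage grows linearly with the input size n in the worst case.
Time complexity: O(n).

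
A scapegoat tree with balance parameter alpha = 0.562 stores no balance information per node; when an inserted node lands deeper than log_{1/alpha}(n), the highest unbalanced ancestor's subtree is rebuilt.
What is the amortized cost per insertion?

Search/insert path is O(log n). A rebuild of a subtree of size s costs O(s), but with alpha = 0.562 at least Omega(s) insertions must have occurred in that subtree since its last rebuild. Charging O(1) of the rebuild to each such insertion gives O(log n) amortized.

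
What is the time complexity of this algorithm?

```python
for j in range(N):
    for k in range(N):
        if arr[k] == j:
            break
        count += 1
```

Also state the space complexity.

Time complexity: O(n^2).
Space complexity: O(1).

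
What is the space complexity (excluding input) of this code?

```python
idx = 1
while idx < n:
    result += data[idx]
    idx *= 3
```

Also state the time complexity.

Space complexity: O(1).
Only a constant amount of auxiliary storage is used; nothing grows with n.
Time complexity: O(log n).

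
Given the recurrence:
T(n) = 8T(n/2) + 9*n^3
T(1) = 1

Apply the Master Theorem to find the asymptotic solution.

a=8, b=2, f(n)=9*n^3. log_2(8) = 3. Case 2: T(n) = O(n^3 log n).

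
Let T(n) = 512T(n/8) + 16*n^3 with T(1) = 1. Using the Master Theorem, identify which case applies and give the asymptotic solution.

a=512, b=8, f(n)=16*n^3.
log_8(512) = 3, so n^(log_b(a)) = n^3.
f(n) = Theta(n^3), so Case 2 applies.
T(n) = Theta(n^3 log n).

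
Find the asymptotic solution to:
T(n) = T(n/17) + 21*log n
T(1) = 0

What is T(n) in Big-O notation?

Each of the log_17(n) levels adds O(log n). T(n) = O(log^2 n).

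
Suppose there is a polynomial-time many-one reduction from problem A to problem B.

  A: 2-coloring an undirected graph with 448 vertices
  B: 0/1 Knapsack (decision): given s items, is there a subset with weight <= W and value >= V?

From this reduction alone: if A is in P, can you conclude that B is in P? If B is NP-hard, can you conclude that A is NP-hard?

A poly-time reduction A <=_p B transfers tractability DOWN (B easy => A easy) and hardness UP (A hard => B hard), not the reverse.
From A in P, the reduction alone does NOT give B in P: any problem in P trivially reduces to SAT, yet SAT is not known to be in P.
From B NP-hard, the reduction alone does NOT give A NP-hard: again, easy problems reduce to hard ones.
(Here in fact A is P and B is NP-complete.)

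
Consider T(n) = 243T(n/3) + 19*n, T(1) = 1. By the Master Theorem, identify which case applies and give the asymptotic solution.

a=243, b=3, f(n)=19*n.
log_3(243) = 5 > 1.
Since f(n) = O(n^1) is polynomially smaller than n^5, Case 1 applies.
T(n) = Theta(n^5).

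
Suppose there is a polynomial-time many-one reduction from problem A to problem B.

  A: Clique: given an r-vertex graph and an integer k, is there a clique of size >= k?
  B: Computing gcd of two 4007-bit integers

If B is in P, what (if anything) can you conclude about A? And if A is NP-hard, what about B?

A poly-time reduction A <=_p B means any A-instance can be transformed to a B-instance in poly time.
If B is in P: compose the reduction with B's poly-time algorithm to solve A in poly time, so A is in P.
If A is NP-hard: every NP problem reduces to A, which reduces to B; composing reductions, every NP problem reduces to B, so B is NP-hard.
(Here in fact A is NP-complete and B is in P, so no such reduction is known -- its existence would imply P = NP; the analysis concerns only what the assumed reduction would or would not let you conclude.)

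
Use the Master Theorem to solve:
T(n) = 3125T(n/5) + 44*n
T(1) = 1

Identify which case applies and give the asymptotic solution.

a=3125, b=5, f(n)=44*n.
log_5(3125) = 5 > 1.
Since f(n) = O(n^1) is polynomially smaller than n^5, Case 1 applies.
T(n) = Theta(n^5).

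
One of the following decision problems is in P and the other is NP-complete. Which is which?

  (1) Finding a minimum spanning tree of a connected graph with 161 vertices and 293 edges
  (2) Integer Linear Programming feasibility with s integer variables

(1) is P: Kruskal's / Prim's algorithms run in polynomial time.
(2) is NP-complete: ILP feasibility is NP-complete (LP relaxation is in P).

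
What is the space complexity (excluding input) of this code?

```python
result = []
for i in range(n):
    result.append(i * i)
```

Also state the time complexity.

Space complexity: O(n).
Auxiliary storage grows linearly with the input size n in the worst case.
Time complexity: O(n).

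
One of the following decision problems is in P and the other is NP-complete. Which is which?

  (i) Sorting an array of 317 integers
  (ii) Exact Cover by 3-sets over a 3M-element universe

(i) is P: merge sort runs in O(n log n).
(ii) is NP-complete: one of Karp's 21 NP-complete problems.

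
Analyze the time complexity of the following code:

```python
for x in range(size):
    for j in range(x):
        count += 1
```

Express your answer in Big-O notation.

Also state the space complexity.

Time complexity: O(n^2).
Space complexity: O(1).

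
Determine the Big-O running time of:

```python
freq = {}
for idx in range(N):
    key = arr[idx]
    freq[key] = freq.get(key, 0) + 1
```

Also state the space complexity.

Time complexity: O(n).
Space complexity: O(n).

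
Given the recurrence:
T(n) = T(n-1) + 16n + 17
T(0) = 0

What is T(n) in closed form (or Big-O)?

Dominant term in sum is 16*sum(i, i=1..n) = 16*n*(n+1)/2 = O(n^2).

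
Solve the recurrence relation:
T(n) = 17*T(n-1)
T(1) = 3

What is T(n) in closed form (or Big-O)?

Each step multiplies by 17. T(n) = T(1)*17^(n-1) = 3*17^(n-1).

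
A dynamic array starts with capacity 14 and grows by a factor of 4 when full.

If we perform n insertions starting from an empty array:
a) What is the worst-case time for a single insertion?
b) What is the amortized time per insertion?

(a) Worst-case single insertion: O(n) -- when the array is full at capacity c, the resize copies all c elements, and c can be Theta(n).
(b) Resizes happen at sizes 14, 56, 224, ... Total copy cost for n insertions: 14 + 56 + ... = O(n) (geometric series with ratio 1/4). Amortized cost per insertion: O(n)/n = O(1).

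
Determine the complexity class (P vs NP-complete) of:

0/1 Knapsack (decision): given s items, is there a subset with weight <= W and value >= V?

This problem is NP-complete: reduces from Subset Sum.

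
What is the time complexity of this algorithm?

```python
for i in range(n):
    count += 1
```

Time complexity: O(n).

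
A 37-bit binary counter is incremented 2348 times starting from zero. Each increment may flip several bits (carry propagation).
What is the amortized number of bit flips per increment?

Bit i flips on every 2^i-th increment, so over 2348 increments bit i flips floor(2348/2^i) times. Summing over i: total flips < 2 * 2348. Amortized: < 2 = O(1) per increment.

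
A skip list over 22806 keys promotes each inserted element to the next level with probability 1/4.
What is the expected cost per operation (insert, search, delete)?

Expected number of levels is O(log_4(22806)) = O(log n). A search visits O(1) expected nodes per level over O(log n) levels. Insert/delete are a search plus O(1) pointer updates per level. Expected O(log n) per operation.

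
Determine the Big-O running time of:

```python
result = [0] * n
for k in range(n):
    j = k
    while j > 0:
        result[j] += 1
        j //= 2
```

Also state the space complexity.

Time complexity: O(n log n).
Space complexity: O(n).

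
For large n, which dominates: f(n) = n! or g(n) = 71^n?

f(n) = n! grows faster: n!/71^n -> infinity by Stirling.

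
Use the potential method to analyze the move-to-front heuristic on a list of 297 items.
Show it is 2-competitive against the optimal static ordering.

Let Phi = number of inversions between the MTF list and the optimal static list (0 <= Phi <= C(297,2)). Accessing an element at MTF position k and optimal position j: the move-to-front destroys all k-1 inversions in front of it that are not in front in optimal (>= k-j of them) and creates at most j-1 new ones. Amortized cost <= k + (j-1) - (k-j) = 2j - 1 <= 2 * optimal cost.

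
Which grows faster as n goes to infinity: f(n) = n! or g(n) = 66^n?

f(n) = n! grows faster: n!/66^n -> infinity by Stirling.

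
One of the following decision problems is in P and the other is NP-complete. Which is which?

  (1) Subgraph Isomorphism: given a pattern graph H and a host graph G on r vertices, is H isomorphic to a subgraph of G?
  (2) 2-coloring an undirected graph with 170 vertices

(1) is NP-complete: generalizes Clique and Hamiltonian Path (pattern size is part of the input).
(2) is P: 2-coloring is bipartiteness testing via BFS, O(V+E).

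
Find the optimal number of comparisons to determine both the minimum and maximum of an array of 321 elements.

Naive approach: 640 comparisons (320 for max + 320 for min).
Optimal: Compare elements in pairs first (floor(n/2) = 160 comparisons), then find max among winners and min among losers (160 comparisons each).
Total: ceil(3n/2) - 2 = 480 comparisons. An adversary argument shows this is also a lower bound.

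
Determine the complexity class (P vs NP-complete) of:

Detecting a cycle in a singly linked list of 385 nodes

This problem is in P: Floyd's tortoise-and-hare runs in O(n) time, O(1) space.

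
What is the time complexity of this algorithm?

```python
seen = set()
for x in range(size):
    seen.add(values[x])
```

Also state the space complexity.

Time complexity: O(n).
Space complexity: O(n).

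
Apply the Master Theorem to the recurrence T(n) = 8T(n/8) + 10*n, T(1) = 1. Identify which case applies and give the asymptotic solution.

a=8, b=8, f(n)=10*n.
log_8(8) = 1, so n^(log_b(a)) = n.
f(n) = Theta(n), so Case 2 applies.
T(n) = Theta(n log n).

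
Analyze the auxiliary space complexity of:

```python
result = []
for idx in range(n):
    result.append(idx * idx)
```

Space complexity: O(n).
Auxiliary storage grows linearly with the input size n in the worst case.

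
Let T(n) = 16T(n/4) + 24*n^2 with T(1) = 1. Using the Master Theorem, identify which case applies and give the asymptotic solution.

a=16, b=4, f(n)=24*n^2.
log_4(16) = 2, so n^(log_b(a)) = n^2.
f(n) = Theta(n^2), so Case 2 applies.
T(n) = Theta(n^2 log n).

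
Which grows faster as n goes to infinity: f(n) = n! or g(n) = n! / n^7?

f(n) = n! grows faster: the ratio n!/(n!/n^7) = n^7 -> infinity.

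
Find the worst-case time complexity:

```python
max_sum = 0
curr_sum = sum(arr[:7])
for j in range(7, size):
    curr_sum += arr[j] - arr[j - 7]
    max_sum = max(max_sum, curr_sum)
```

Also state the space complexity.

Time complexity: O(n).
Space complexity: O(1).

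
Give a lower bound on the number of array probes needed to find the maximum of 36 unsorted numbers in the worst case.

Adversary: any unprobed cell could hold a value larger than everything seen so far. If fewer than 36 cells are probed, the adversary places the max in an unprobed cell. So all 36 cells must be examined; together with 36-1 comparisons this is tight.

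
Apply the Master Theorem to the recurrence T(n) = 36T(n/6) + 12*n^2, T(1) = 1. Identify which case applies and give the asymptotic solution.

a=36, b=6, f(n)=12*n^2.
log_6(36) = 2, so n^(log_b(a)) = n^2.
f(n) = Theta(n^2), so Case 2 applies.
T(n) = Theta(n^2 log n).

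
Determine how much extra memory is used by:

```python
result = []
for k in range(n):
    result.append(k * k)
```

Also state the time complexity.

Space complexity: O(n).
Auxiliary storage grows linearly with the input size n in the worst case.
Time complexity: O(n).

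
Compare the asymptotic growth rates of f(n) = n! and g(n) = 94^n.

f(n) = n! grows faster: n!/94^n -> infinity by Stirling.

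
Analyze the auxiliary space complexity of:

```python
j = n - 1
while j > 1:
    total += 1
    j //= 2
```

Space complexity: O(1).
Only a constant amount of auxiliary storage is used; nothing grows with n.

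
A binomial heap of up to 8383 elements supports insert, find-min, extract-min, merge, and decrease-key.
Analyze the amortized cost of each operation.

A binomial heap with n <= 8383 elements has at most floor(log_2 8383) + 1 = 14 trees. Using potential Phi = number of trees: Insert adds one tree, but cascading merges reduce count -- amortized O(1). Find-min reads the cached minimum pointer: O(1). Extract-min creates O(log n) new trees: O(log n). Merge combines tree lists: O(log n). Decrease-key sifts the element up its tree of height <= log n: O(log n).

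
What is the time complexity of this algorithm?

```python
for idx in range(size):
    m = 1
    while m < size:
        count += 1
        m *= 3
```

Time complexity: O(n log n).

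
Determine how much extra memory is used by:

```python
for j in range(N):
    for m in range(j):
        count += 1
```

Space complexity: O(1).
Only a constant amount of auxiliary storage is used; nothing grows with n.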